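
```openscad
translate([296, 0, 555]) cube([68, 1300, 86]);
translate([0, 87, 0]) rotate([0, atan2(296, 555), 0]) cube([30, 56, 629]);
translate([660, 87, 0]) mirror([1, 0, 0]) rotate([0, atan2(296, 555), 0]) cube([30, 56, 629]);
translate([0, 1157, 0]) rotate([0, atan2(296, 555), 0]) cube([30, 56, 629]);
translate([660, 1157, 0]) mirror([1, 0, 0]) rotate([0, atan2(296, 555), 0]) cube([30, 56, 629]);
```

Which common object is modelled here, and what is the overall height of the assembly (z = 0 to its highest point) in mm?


A sawhorse. The overall height is 641 mm.

A beam across two mirrored pairs of raked legs — a sawhorse. The beam's underside is at z = 555 (matching the legs' vertical rise in atan2(296, 555)) and the beam is 86 mm tall, so its top is at 555 + 86 = 641 mm. The raked legs top out at the beam's underside, so that is the highest point.


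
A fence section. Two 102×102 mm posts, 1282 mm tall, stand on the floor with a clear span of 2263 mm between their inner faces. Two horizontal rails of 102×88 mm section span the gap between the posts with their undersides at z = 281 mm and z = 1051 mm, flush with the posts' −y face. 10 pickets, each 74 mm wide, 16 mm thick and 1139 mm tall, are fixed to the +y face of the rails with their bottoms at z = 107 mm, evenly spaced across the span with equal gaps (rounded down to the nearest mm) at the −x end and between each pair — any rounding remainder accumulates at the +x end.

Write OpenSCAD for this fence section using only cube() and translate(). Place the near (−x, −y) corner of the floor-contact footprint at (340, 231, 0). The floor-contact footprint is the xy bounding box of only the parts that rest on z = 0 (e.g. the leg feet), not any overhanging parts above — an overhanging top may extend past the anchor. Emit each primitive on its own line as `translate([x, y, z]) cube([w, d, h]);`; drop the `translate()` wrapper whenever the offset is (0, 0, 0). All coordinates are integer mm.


translate([340, 231, 0]) cube([102, 102, 1282]);
translate([2705, 231, 0]) cube([102, 102, 1282]);
translate([442, 231, 281]) cube([2263, 102, 88]);
translate([442, 231, 1051]) cube([2263, 102, 88]);
translate([580, 333, 107]) cube([74, 16, 1139]);
translate([792, 333, 107]) cube([74, 16, 1139]);
translate([1004, 333, 107]) cube([74, 16, 1139]);
translate([1216, 333, 107]) cube([74, 16, 1139]);
translate([1428, 333, 107]) cube([74, 16, 1139]);
translate([1640, 333, 107]) cube([74, 16, 1139]);
translate([1852, 333, 107]) cube([74, 16, 1139]);
translate([2064, 333, 107]) cube([74, 16, 1139]);
translate([2276, 333, 107]) cube([74, 16, 1139]);
translate([2488, 333, 107]) cube([74, 16, 1139]);


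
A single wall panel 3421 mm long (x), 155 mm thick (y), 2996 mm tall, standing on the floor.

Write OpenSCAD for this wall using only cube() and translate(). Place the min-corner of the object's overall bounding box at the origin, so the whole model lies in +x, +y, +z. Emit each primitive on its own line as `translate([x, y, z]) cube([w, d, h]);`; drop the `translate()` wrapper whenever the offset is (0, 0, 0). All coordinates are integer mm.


cube([3421, 155, 2996]);


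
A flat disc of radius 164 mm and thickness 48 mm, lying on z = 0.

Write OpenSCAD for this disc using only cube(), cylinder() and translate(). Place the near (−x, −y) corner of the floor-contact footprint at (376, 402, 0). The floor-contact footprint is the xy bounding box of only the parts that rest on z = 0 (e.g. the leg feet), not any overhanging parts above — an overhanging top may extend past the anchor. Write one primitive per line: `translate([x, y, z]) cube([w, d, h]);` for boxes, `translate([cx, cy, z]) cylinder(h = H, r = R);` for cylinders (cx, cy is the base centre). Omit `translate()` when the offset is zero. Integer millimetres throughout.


translate([540, 566, 0]) cylinder(h = 48, r = 164);


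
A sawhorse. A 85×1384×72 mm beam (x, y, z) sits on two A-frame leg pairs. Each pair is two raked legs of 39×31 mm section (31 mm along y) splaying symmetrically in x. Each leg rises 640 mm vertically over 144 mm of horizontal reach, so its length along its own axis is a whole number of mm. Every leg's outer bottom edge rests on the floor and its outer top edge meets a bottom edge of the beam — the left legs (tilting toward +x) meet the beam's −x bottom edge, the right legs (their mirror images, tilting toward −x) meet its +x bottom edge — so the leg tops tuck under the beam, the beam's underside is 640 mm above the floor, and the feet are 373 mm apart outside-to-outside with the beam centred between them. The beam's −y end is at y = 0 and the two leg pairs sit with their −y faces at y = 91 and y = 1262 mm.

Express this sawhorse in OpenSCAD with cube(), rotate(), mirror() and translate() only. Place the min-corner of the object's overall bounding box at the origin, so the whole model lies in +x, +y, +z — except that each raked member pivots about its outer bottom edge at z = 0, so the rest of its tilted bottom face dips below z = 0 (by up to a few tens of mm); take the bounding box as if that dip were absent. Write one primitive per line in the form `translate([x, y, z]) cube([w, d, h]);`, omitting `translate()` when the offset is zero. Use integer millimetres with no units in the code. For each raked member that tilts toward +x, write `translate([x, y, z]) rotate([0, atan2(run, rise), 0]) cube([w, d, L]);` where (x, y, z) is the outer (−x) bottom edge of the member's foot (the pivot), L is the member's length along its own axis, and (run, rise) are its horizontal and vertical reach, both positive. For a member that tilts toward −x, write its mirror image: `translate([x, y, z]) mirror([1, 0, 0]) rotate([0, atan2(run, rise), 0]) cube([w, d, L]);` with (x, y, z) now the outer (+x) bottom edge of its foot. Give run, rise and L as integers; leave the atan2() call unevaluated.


translate([144, 0, 640]) cube([85, 1384, 72]);
translate([0, 91, 0]) rotate([0, atan2(144, 640), 0]) cube([39, 31, 656]);
translate([373, 91, 0]) mirror([1, 0, 0]) rotate([0, atan2(144, 640), 0]) cube([39, 31, 656]);
translate([0, 1262, 0]) rotate([0, atan2(144, 640), 0]) cube([39, 31, 656]);
translate([373, 1262, 0]) mirror([1, 0, 0]) rotate([0, atan2(144, 640), 0]) cube([39, 31, 656]);


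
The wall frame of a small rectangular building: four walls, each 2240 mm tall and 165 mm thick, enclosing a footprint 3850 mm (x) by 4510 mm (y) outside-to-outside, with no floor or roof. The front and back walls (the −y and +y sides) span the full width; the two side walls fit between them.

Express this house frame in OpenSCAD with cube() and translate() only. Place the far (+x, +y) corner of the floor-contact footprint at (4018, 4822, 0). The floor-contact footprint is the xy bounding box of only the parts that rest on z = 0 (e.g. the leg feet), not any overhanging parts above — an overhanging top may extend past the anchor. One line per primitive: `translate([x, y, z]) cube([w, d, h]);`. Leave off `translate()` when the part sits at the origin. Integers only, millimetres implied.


translate([168, 312, 0]) cube([3850, 165, 2240]);
translate([168, 4657, 0]) cube([3850, 165, 2240]);
translate([168, 477, 0]) cube([165, 4180, 2240]);
translate([3853, 477, 0]) cube([165, 4180, 2240]);


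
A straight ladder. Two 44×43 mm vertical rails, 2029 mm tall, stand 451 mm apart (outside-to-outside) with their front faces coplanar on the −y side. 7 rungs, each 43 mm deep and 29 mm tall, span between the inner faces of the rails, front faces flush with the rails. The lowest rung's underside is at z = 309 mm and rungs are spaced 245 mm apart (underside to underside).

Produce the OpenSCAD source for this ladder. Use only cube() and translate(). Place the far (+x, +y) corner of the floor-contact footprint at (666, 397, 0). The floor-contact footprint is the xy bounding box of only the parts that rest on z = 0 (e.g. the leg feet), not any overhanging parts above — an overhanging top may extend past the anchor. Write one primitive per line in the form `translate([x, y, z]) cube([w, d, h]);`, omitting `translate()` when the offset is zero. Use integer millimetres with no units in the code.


// rung span = 451 - 2*44 = 363
// rung[k] z = 309 + k*245
translate([215, 354, 0]) cube([44, 43, 2029]);
translate([622, 354, 0]) cube([44, 43, 2029]);
translate([259, 354, 309]) cube([363, 43, 29]);
translate([259, 354, 554]) cube([363, 43, 29]);
translate([259, 354, 799]) cube([363, 43, 29]);
translate([259, 354, 1044]) cube([363, 43, 29]);
translate([259, 354, 1289]) cube([363, 43, 29]);
translate([259, 354, 1534]) cube([363, 43, 29]);
translate([259, 354, 1779]) cube([363, 43, 29]);


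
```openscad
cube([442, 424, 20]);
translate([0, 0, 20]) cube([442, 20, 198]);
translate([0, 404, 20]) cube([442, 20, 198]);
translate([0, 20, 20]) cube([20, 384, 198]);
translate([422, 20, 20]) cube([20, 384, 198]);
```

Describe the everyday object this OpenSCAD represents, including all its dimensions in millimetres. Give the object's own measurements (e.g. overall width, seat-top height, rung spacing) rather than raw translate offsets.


An open-topped rectangular box: outside dimensions 442×424×218 mm, with a uniform wall and base thickness of 20 mm. The base is a full 442×424 slab on the floor; four walls sit on top of the base. The front and back walls (the −y and +y sides) span the full width; the two side walls fit between them.


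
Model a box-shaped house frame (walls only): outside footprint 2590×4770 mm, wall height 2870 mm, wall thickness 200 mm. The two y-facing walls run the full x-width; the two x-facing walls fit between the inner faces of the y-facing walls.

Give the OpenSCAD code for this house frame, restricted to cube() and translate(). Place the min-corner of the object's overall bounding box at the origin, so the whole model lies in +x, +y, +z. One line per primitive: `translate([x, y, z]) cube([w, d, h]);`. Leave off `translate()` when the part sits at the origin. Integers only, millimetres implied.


cube([2590, 200, 2870]);
translate([0, 4570, 0]) cube([2590, 200, 2870]);
translate([0, 200, 0]) cube([200, 4370, 2870]);
translate([2390, 200, 0]) cube([200, 4370, 2870]);


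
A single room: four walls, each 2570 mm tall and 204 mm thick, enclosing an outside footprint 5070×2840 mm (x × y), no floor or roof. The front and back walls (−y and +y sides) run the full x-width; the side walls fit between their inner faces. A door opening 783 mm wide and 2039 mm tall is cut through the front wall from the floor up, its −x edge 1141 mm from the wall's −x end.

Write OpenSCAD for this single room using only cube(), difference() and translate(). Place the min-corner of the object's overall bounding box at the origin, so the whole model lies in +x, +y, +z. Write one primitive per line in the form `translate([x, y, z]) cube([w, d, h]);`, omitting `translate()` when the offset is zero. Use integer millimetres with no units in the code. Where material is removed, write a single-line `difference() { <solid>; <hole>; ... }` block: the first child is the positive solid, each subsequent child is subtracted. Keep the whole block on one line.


difference() { cube([5070, 204, 2570]); translate([1141, 0, 0]) cube([783, 204, 2039]); }
translate([0, 2636, 0]) cube([5070, 204, 2570]);
translate([0, 204, 0]) cube([204, 2432, 2570]);
translate([4866, 204, 0]) cube([204, 2432, 2570]);


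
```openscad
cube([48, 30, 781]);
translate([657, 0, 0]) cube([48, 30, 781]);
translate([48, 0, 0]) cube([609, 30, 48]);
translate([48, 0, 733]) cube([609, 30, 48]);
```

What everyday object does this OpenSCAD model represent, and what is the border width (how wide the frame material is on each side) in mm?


A picture frame. The border width is 48 mm.

Four thin pieces enclosing a rectangular opening — a picture frame. The two full-height stiles are 781 mm tall; the top rail sits at z = 733 and is 48 mm tall, so the border above the opening is 781 − 733 = 48 mm, matching the stile x-width.


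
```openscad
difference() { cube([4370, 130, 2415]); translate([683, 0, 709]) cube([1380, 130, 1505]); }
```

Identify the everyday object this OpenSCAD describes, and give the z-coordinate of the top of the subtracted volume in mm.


A wall with a window opening. The window head height is 2214 mm.

A wall with a rectangular opening subtracted — a window. Sill at z = 709, opening 1505 mm tall, so the head is at 709 + 1505 = 2214 mm.


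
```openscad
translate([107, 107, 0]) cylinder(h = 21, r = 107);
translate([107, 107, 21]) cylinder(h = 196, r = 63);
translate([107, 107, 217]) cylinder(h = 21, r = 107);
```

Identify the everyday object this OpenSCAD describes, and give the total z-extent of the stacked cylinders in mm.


A spool. The overall height is 238 mm.

Three coaxial cylinders, large–small–large — a spool. Two 21 mm flanges and a 196 mm core give 21 + 196 + 21 = 238 mm.


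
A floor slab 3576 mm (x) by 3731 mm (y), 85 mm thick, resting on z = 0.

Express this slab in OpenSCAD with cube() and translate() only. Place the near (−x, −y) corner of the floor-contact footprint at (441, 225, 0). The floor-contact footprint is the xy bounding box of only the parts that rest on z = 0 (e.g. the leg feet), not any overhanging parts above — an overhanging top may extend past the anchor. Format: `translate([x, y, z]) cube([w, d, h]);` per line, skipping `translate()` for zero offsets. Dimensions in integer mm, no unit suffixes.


translate([441, 225, 0]) cube([3576, 3731, 85]);


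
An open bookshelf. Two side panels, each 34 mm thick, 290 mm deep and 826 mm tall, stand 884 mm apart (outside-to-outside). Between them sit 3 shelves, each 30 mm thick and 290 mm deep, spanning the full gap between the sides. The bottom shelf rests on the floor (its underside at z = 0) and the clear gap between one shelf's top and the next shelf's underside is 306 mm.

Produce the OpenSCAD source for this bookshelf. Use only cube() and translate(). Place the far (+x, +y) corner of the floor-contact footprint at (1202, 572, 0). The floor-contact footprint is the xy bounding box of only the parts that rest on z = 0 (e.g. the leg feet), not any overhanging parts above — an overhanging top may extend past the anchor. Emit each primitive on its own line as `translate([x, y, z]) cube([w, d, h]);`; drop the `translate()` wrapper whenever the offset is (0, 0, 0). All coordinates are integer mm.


translate([318, 282, 0]) cube([34, 290, 826]);
translate([1168, 282, 0]) cube([34, 290, 826]);
translate([352, 282, 0]) cube([816, 290, 30]);
translate([352, 282, 336]) cube([816, 290, 30]);
translate([352, 282, 672]) cube([816, 290, 30]);


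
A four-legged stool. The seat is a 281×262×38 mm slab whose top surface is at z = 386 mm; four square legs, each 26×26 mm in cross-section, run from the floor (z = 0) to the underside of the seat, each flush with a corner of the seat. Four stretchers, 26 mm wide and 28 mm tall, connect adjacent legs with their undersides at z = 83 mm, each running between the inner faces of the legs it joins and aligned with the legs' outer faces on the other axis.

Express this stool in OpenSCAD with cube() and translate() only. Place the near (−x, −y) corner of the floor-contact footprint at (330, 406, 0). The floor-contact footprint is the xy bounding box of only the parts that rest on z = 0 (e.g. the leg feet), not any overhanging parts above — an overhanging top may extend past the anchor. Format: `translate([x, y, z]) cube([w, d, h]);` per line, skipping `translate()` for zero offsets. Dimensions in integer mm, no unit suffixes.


translate([330, 406, 348]) cube([281, 262, 38]);
translate([330, 406, 0]) cube([26, 26, 348]);
translate([585, 406, 0]) cube([26, 26, 348]);
translate([330, 642, 0]) cube([26, 26, 348]);
translate([585, 642, 0]) cube([26, 26, 348]);
translate([356, 406, 83]) cube([229, 26, 28]);
translate([356, 642, 83]) cube([229, 26, 28]);
translate([330, 432, 83]) cube([26, 210, 28]);
translate([585, 432, 83]) cube([26, 210, 28]);


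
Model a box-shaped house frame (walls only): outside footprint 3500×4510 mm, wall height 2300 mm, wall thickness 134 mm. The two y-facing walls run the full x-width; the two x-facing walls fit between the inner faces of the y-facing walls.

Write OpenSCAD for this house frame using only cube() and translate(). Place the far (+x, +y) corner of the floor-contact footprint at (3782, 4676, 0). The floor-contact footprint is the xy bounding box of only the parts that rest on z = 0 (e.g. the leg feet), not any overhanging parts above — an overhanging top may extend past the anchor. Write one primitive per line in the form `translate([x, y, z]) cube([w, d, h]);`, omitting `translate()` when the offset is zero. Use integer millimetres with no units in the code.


translate([282, 166, 0]) cube([3500, 134, 2300]);
translate([282, 4542, 0]) cube([3500, 134, 2300]);
translate([282, 300, 0]) cube([134, 4242, 2300]);
translate([3648, 300, 0]) cube([134, 4242, 2300]);


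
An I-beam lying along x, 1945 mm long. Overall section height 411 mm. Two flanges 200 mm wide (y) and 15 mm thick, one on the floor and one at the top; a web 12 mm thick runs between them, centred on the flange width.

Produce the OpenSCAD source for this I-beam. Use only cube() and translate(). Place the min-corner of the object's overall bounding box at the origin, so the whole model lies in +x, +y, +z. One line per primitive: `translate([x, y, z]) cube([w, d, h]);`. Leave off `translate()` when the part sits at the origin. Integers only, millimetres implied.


cube([1945, 200, 15]);
translate([0, 94, 15]) cube([1945, 12, 381]);
translate([0, 0, 396]) cube([1945, 200, 15]);


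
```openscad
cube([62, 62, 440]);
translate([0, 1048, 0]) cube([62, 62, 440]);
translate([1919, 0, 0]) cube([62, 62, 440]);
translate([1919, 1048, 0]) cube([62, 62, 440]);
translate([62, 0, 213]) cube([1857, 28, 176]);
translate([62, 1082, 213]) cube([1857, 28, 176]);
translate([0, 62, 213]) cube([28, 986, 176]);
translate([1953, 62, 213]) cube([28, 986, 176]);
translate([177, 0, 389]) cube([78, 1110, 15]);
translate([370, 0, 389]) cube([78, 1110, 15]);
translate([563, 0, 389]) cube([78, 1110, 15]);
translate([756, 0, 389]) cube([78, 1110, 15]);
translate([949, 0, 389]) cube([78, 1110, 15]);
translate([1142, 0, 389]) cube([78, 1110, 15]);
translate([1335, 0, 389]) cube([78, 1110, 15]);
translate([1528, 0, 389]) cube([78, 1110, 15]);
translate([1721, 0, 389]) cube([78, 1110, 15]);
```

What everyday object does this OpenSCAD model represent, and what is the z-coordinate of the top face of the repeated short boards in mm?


A bed frame. The slat-top height is 404 mm.

Four posts, four rails, and a row of slats — a bed frame. Slats sit on the rails at z = 213 + 176 = 389; with slat thickness 15, the top is 404 mm.


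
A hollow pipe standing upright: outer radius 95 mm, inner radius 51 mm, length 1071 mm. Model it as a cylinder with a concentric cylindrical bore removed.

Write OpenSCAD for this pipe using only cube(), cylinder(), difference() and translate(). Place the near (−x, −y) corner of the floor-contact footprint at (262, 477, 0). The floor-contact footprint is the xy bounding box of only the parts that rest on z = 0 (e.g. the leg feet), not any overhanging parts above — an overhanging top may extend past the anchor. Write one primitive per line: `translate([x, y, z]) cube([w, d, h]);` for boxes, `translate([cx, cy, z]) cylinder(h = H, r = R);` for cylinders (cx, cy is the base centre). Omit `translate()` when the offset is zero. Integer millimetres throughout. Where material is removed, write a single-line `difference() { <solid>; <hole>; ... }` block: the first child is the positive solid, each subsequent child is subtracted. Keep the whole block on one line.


difference() { translate([357, 572, 0]) cylinder(h = 1071, r = 95); translate([357, 572, 0]) cylinder(h = 1071, r = 51); }


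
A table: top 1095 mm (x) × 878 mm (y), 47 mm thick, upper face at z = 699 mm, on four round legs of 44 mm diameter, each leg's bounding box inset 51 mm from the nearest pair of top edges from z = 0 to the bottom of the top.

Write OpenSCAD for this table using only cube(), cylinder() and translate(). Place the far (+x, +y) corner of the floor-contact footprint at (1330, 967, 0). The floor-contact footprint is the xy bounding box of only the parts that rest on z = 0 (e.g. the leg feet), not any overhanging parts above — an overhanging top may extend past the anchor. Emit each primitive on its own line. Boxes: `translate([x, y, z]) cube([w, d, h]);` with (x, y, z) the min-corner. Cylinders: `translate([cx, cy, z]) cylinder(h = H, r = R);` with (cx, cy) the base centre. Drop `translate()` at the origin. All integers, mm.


translate([286, 140, 652]) cube([1095, 878, 47]);
translate([359, 213, 0]) cylinder(h = 652, r = 22);
translate([1308, 213, 0]) cylinder(h = 652, r = 22);
translate([359, 945, 0]) cylinder(h = 652, r = 22);
translate([1308, 945, 0]) cylinder(h = 652, r = 22);


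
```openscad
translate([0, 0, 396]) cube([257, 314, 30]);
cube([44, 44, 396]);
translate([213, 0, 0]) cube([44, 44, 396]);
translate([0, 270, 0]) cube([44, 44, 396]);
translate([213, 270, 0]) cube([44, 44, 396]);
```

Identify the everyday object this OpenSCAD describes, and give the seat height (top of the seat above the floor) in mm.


A stool. The seat height is 426 mm.

A 257×314×30 slab at z = 396 on four corner posts — a stool. The seat top is 396 + 30 = 426 mm.


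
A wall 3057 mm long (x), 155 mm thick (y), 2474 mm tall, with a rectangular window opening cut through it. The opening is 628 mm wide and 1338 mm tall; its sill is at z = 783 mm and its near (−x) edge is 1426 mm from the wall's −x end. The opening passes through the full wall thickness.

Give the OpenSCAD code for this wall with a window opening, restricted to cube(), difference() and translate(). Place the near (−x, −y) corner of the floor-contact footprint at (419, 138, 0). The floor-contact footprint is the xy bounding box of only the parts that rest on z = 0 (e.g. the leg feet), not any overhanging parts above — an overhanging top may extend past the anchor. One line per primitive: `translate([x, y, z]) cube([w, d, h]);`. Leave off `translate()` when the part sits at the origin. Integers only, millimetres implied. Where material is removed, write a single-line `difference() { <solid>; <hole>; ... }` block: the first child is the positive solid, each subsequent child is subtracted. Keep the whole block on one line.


difference() { translate([419, 138, 0]) cube([3057, 155, 2474]); translate([1845, 138, 783]) cube([628, 155, 1338]); }


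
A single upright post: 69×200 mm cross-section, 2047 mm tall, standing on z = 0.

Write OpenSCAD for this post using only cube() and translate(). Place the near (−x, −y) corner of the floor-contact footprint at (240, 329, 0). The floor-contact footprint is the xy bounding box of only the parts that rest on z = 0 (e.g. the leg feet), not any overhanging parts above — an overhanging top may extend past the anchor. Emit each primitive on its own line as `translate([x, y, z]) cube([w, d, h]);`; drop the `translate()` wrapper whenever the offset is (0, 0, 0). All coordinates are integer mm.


translate([240, 329, 0]) cube([69, 200, 2047]);


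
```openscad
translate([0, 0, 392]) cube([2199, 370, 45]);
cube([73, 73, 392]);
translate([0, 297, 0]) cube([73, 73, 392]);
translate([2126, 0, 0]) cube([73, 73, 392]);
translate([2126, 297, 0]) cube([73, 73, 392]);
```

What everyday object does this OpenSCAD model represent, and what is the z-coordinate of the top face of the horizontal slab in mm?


A bench. The seat-top height is 437 mm.

A long slab on four corner posts — a bench. The slab sits at z = 392 with thickness 45, so the top is 392 + 45 = 437 mm.


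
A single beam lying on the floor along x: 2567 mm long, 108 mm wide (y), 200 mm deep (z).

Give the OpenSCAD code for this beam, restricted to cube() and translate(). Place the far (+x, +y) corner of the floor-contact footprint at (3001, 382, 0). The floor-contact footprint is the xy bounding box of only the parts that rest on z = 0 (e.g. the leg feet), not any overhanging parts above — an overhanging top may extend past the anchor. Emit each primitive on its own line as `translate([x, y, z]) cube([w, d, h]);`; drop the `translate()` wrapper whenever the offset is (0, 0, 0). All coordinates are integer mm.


translate([434, 274, 0]) cube([2567, 108, 200]);


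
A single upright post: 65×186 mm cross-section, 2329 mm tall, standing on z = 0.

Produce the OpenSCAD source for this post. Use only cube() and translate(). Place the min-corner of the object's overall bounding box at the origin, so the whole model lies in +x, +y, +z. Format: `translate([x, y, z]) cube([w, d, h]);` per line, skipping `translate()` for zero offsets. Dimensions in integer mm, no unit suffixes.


cube([65, 186, 2329]);


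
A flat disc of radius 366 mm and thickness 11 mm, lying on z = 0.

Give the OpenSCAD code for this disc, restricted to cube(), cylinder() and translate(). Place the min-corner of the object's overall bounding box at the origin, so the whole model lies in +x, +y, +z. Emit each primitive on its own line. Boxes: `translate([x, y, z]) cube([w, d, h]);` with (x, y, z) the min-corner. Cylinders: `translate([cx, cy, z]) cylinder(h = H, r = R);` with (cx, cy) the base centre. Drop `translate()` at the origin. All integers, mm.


translate([366, 366, 0]) cylinder(h = 11, r = 366);


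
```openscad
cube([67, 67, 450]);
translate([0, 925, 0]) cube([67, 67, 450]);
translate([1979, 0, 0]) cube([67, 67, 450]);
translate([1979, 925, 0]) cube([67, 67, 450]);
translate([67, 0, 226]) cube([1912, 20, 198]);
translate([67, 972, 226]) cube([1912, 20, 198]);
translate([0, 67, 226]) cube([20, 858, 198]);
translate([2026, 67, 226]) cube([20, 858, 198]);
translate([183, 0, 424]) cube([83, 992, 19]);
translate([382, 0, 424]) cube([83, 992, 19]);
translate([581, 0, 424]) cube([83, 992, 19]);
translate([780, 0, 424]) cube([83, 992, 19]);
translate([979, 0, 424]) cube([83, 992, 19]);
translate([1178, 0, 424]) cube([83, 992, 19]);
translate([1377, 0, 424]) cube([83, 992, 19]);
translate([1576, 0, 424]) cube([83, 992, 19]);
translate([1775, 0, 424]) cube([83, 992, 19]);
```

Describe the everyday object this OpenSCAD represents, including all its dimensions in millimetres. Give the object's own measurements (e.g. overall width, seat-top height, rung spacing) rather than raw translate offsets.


A bed frame 2046 mm long (x) by 992 mm wide (y). Four 67×67 mm corner posts, 450 mm tall, at the corners of the footprint. Four rails of 20 mm thickness and 198 mm height run between adjacent posts with their undersides at z = 226 mm, their outer faces flush with the outside of the frame (the two x-running rails run between the posts' inner faces; the two y-running rails run between the posts' inner faces). 9 slats, each 83 mm wide (x) and 19 mm thick, lie across the top of the two x-running rails, running the full 992 mm width of the frame in y; along x they sit between the end posts with a 116 mm gap after the −x posts and between neighbouring slats, leaving 121 mm before the +x posts.


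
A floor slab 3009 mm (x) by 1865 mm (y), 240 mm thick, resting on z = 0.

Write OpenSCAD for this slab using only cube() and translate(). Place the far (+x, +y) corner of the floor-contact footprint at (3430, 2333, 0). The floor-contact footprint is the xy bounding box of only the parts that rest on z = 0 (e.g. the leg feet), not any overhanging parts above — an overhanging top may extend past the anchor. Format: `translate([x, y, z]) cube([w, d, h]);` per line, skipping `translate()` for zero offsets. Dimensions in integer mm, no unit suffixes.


translate([421, 468, 0]) cube([3009, 1865, 240]);


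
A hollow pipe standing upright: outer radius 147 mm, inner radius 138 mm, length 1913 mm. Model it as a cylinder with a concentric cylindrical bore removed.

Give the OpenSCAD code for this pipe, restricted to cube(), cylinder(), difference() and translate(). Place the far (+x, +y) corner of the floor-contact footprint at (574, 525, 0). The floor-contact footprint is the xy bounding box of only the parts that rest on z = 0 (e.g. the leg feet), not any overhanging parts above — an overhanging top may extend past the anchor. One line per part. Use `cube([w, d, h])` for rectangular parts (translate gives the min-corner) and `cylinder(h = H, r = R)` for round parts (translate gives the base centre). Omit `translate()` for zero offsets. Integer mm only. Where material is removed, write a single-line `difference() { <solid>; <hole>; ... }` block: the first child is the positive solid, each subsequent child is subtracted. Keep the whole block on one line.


difference() { translate([427, 378, 0]) cylinder(h = 1913, r = 147); translate([427, 378, 0]) cylinder(h = 1913, r = 138); }


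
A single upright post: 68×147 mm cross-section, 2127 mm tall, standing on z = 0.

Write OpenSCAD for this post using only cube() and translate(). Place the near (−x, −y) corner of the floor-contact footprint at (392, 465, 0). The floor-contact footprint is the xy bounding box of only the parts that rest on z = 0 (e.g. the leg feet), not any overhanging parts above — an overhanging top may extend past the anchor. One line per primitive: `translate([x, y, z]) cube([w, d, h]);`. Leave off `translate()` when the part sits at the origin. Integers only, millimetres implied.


translate([392, 465, 0]) cube([68, 147, 2127]);


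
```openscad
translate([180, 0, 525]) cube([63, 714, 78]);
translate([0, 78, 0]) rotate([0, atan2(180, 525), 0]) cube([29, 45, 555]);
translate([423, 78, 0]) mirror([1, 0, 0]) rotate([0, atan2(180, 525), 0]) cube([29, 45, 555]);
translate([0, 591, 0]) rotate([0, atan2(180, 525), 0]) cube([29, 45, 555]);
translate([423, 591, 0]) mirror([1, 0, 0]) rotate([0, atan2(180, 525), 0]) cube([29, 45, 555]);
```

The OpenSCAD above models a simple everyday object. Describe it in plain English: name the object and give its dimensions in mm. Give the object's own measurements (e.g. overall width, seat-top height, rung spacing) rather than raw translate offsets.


A sawhorse. A 63×714×78 mm beam (x, y, z) sits on two A-frame leg pairs. Each pair is two raked legs of 29×45 mm section (45 mm along y) splaying symmetrically in x. Each leg rises 525 mm vertically over 180 mm of horizontal reach and is 555 mm long along its own axis. Every leg's outer bottom edge rests on the floor and its outer top edge meets a bottom edge of the beam — the left legs (tilting toward +x) meet the beam's −x bottom edge, the right legs (their mirror images, tilting toward −x) meet its +x bottom edge — so the leg tops tuck under the beam, the beam's underside is 525 mm above the floor, and the feet are 423 mm apart outside-to-outside with the beam centred between them. The two leg pairs are set in 78 mm from either end of the beam.


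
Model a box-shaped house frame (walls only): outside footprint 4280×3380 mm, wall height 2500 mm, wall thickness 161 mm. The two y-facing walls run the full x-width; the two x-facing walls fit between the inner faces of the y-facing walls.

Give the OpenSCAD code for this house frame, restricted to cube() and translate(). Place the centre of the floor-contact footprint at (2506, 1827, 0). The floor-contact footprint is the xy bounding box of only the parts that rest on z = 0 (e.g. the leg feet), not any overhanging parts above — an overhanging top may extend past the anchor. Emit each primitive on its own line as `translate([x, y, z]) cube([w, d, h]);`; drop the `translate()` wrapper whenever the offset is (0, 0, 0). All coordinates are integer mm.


translate([366, 137, 0]) cube([4280, 161, 2500]);
translate([366, 3356, 0]) cube([4280, 161, 2500]);
translate([366, 298, 0]) cube([161, 3058, 2500]);
translate([4485, 298, 0]) cube([161, 3058, 2500]);


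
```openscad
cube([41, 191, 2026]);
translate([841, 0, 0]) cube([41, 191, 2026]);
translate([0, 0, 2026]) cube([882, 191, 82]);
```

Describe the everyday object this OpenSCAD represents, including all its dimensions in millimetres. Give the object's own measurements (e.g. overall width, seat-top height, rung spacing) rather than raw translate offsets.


A door frame. The clear opening is 800 mm wide and 2026 mm high. Two 41 mm wide jambs, 191 mm deep, stand either side of the opening from the floor to the top of the opening. A 82 mm thick head sits across the top of both jambs, spanning the full outside width of the frame.


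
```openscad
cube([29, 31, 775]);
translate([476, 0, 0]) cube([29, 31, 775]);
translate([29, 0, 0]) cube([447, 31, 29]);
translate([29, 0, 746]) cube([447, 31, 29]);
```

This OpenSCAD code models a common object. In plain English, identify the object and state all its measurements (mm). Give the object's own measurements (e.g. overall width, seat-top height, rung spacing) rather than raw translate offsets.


A rectangular picture frame lying in the x–z plane (depth along y). The opening is 447 mm wide (x) by 717 mm tall (z), surrounded by a border 29 mm wide on all four sides. The frame is 31 mm deep and is made of two full-height vertical stiles with two horizontal rails fitted between them.


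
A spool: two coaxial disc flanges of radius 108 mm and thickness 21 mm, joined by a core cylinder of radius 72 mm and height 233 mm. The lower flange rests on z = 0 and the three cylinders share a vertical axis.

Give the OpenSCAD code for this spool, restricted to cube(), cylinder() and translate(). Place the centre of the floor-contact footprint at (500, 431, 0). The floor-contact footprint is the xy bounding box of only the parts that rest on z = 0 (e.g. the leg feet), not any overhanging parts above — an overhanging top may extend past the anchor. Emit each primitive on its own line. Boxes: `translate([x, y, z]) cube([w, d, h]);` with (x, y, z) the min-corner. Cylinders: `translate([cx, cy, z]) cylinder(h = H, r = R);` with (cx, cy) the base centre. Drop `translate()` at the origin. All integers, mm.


translate([500, 431, 0]) cylinder(h = 21, r = 108);
translate([500, 431, 21]) cylinder(h = 233, r = 72);
translate([500, 431, 254]) cylinder(h = 21, r = 108);


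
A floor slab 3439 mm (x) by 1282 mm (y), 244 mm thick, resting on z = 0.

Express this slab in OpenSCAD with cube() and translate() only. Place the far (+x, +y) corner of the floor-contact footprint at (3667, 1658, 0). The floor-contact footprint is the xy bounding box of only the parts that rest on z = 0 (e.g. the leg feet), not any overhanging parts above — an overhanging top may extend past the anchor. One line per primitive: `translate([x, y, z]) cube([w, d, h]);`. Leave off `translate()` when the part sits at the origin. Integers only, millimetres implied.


translate([228, 376, 0]) cube([3439, 1282, 244]);


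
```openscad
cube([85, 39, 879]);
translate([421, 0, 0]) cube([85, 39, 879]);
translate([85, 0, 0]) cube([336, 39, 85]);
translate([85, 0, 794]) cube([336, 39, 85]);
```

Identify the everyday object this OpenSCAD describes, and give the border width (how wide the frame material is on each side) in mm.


A picture frame. The border width is 85 mm.

Four thin pieces enclosing a rectangular opening — a picture frame. The two full-height stiles are 879 mm tall; the top rail sits at z = 794 and is 85 mm tall, so the border above the opening is 879 − 794 = 85 mm, matching the stile x-width.


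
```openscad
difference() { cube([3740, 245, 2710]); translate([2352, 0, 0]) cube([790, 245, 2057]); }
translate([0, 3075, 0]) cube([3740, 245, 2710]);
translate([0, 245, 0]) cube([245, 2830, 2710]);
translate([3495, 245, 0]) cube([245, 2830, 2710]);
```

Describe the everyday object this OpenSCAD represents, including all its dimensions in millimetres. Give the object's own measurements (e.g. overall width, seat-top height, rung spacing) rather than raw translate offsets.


A single room: four walls, each 2710 mm tall and 245 mm thick, enclosing an outside footprint 3740×3320 mm (x × y), no floor or roof. The front and back walls (−y and +y sides) run the full x-width; the side walls fit between their inner faces. A door opening 790 mm wide and 2057 mm tall is cut through the front wall from the floor up, its −x edge 2352 mm from the wall's −x end.


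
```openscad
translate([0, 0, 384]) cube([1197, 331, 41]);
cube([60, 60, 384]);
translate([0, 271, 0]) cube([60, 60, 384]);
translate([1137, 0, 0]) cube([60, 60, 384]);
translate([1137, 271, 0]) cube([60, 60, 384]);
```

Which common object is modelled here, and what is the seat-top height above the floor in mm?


A bench. The seat-top height is 425 mm.

A long slab on four corner posts — a bench. The slab sits at z = 384 with thickness 41, so the top is 384 + 41 = 425 mm.


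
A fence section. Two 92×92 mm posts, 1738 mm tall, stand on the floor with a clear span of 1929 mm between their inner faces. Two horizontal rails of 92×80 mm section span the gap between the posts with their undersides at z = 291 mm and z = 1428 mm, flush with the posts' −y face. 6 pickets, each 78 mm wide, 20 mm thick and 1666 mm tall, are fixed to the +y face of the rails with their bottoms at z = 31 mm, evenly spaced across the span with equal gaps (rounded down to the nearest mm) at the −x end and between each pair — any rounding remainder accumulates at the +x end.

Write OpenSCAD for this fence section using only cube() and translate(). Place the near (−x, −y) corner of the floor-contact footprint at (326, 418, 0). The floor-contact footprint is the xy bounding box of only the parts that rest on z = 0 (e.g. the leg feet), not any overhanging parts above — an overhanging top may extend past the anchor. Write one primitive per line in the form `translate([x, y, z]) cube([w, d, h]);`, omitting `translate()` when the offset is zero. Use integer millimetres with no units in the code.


translate([326, 418, 0]) cube([92, 92, 1738]);
translate([2347, 418, 0]) cube([92, 92, 1738]);
translate([418, 418, 291]) cube([1929, 92, 80]);
translate([418, 418, 1428]) cube([1929, 92, 80]);
translate([626, 510, 31]) cube([78, 20, 1666]);
translate([912, 510, 31]) cube([78, 20, 1666]);
translate([1198, 510, 31]) cube([78, 20, 1666]);
translate([1484, 510, 31]) cube([78, 20, 1666]);
translate([1770, 510, 31]) cube([78, 20, 1666]);
translate([2056, 510, 31]) cube([78, 20, 1666]);


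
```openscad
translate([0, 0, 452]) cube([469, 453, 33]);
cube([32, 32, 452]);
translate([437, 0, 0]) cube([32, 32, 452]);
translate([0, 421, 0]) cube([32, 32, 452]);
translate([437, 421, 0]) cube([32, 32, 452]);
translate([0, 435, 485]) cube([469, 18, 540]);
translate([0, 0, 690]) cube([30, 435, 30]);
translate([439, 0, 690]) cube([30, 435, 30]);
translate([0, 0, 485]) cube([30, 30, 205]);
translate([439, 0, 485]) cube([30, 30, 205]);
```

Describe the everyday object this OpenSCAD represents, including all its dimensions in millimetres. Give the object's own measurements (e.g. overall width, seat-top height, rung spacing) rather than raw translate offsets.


A chair. The seat is a 469×453×33 mm slab with its top at z = 485 mm, on four 32×32 mm corner legs (flush with the seat edges, standing on z = 0). A flat backrest 18 mm thick, 540 mm tall, spans the full seat width and rises from the seat top along its +y edge, rear face flush with the rear of the seat. Two armrests of 30×30 mm section run along each side from the seat's front edge to the front of the backrest, top faces 235 mm above the seat top and outer faces flush with the seat's x-edges; a 30×30 mm post under the front of each armrest stands on the seat at the front corner.


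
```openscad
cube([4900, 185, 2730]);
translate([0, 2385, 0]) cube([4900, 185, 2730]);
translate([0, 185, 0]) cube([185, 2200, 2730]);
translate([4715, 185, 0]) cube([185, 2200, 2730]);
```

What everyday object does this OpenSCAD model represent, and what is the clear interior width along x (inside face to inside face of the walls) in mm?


A house (or room) frame. The interior width is 4530 mm.

Four 2730 mm walls enclosing a rectangle with no floor or roof — a room or house frame. Outside width is 4900 mm and wall thickness is 185 mm, so the interior width is 4900 − 2 × 185 = 4530 mm.
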